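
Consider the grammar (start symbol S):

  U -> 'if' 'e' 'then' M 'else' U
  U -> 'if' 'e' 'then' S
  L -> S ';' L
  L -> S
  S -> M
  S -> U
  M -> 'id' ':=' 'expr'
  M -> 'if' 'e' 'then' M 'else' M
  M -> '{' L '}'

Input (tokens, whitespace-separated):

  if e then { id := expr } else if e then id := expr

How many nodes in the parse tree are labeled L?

1

[S [U if e then [M { [L [S [M id := expr]]] }] else [U if e then [S [M id := expr]]]]]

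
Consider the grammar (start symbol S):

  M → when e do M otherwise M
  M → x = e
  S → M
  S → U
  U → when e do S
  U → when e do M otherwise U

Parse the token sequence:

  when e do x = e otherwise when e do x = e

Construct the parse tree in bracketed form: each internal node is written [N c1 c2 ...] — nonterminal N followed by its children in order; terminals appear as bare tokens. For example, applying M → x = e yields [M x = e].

S
U
when e do M otherwise U
when e do x = e otherwise U
when e do x = e otherwise when e do S
when e do x = e otherwise when e do M
when e do x = e otherwise when e do x = e

[S [U when e do [M x = e] otherwise [U when e do [S [M x = e]]]]]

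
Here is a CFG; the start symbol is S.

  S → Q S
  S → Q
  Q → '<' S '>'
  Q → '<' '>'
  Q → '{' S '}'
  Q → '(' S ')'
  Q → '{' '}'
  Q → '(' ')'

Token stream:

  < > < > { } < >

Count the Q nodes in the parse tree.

[S [Q < >] [S [Q < >] [S [Q { }] [S [Q < >]]]]]

4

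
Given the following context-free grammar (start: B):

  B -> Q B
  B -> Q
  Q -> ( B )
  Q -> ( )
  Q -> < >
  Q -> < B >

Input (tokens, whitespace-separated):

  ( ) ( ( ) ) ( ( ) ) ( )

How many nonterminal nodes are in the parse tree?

12

[B [Q ( )] [B [Q ( [B [Q ( )]] )] [B [Q ( [B [Q ( )]] )] [B [Q ( )]]]]]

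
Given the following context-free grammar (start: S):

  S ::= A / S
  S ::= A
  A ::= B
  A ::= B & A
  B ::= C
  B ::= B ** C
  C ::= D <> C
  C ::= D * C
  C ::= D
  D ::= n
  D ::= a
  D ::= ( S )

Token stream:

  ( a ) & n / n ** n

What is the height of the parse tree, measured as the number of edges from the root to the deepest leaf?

[S [A [B [C [D ( [S [A [B [C [D a]]]]] )]]] & [A [B [C [D n]]]]] / [S [A [B [B [C [D n]]] ** [C [D n]]]]]]

10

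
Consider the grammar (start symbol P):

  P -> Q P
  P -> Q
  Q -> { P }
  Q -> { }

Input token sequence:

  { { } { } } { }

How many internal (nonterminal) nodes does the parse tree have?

8

[P [Q { [P [Q { }] [P [Q { }]]] }] [P [Q { }]]]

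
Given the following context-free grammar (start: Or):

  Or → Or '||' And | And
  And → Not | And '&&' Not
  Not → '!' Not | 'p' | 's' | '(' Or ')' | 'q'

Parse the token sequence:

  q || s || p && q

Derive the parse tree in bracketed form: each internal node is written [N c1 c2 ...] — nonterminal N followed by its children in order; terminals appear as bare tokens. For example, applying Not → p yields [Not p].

Or
Or || And
Or || And || And
And || And || And
Not || And || And
q || And || And
q || Not || And
q || s || And
q || s || And && Not
q || s || Not && Not
q || s || p && Not
q || s || p && q

[Or [Or [Or [And [Not q]]] || [And [Not s]]] || [And [And [Not p]] && [Not q]]]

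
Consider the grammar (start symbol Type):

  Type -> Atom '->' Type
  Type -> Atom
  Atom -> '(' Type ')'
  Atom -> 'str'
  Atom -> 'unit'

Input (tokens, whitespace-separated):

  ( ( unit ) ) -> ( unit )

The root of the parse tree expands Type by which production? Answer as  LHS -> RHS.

[Type [Atom ( [Type [Atom ( [Type [Atom unit]] )]] )] -> [Type [Atom ( [Type [Atom unit]] )]]]

Type -> Atom '->' Type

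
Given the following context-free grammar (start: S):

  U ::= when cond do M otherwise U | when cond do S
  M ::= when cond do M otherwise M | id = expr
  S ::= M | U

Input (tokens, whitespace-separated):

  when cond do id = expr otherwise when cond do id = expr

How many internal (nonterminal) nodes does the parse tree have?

[S [U when cond do [M id = expr] otherwise [U when cond do [S [M id = expr]]]]]

6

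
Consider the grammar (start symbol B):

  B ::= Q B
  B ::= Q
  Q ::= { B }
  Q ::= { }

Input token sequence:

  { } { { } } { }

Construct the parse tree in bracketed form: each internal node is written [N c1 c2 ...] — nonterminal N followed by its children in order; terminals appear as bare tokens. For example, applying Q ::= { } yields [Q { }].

B
Q B
{ } B
{ } Q B
{ } { B } B
{ } { Q } B
{ } { { } } B
{ } { { } } Q
{ } { { } } { }

[B [Q { }] [B [Q { [B [Q { }]] }] [B [Q { }]]]]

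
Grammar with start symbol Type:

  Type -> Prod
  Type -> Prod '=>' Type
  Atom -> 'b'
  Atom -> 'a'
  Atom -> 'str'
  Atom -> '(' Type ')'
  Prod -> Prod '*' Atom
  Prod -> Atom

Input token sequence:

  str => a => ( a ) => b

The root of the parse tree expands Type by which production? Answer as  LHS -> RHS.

Type -> Prod '=>' Type

[Type [Prod [Atom str]] => [Type [Prod [Atom a]] => [Type [Prod [Atom ( [Type [Prod [Atom a]]] )]] => [Type [Prod [Atom b]]]]]]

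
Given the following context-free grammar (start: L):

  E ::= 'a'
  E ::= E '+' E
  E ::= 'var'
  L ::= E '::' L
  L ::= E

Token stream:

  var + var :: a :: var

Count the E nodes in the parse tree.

5

[L [E [E var] + [E var]] :: [L [E a] :: [L [E var]]]]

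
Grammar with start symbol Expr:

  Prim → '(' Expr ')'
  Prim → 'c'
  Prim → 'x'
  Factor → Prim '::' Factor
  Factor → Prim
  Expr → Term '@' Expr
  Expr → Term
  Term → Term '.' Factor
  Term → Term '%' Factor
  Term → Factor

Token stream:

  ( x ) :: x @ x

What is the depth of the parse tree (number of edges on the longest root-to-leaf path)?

[Expr [Term [Factor [Prim ( [Expr [Term [Factor [Prim x]]]] )] :: [Factor [Prim x]]]] @ [Expr [Term [Factor [Prim x]]]]]

8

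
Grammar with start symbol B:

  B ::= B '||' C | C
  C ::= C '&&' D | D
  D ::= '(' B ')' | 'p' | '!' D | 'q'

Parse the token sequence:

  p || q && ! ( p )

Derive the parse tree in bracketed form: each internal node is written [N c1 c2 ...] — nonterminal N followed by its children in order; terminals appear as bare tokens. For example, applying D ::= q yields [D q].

B
B || C
C || C
D || C
p || C
p || C && D
p || D && D
p || q && D
p || q && ! D
p || q && ! ( B )
p || q && ! ( C )
p || q && ! ( D )
p || q && ! ( p )

[B [B [C [D p]]] || [C [C [D q]] && [D ! [D ( [B [C [D p]]] )]]]]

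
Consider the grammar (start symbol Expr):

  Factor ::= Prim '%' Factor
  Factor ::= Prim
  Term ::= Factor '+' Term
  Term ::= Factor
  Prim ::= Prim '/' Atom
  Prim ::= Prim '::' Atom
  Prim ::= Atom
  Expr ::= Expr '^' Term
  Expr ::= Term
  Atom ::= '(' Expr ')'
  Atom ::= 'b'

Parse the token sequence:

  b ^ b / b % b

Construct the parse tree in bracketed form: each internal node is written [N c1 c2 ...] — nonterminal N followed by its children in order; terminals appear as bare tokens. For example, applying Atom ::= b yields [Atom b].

Expr
Expr ^ Term
Term ^ Term
Factor ^ Term
Prim ^ Term
Atom ^ Term
b ^ Term
b ^ Factor
b ^ Prim % Factor
b ^ Prim / Atom % Factor
b ^ Atom / Atom % Factor
b ^ b / Atom % Factor
b ^ b / b % Factor
b ^ b / b % Prim
b ^ b / b % Atom
b ^ b / b % b

[Expr [Expr [Term [Factor [Prim [Atom b]]]]] ^ [Term [Factor [Prim [Prim [Atom b]] / [Atom b]] % [Factor [Prim [Atom b]]]]]]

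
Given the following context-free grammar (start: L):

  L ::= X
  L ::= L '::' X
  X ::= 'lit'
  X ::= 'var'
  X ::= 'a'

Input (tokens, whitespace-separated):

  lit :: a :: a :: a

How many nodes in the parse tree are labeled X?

[L [L [L [L [X lit]] :: [X a]] :: [X a]] :: [X a]]

4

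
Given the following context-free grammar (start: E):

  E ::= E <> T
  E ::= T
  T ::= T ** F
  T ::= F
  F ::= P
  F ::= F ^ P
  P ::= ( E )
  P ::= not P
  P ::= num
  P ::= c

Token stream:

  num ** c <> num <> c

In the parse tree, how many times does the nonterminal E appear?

3

[E [E [E [T [T [F [P num]]] ** [F [P c]]]] <> [T [F [P num]]]] <> [T [F [P c]]]]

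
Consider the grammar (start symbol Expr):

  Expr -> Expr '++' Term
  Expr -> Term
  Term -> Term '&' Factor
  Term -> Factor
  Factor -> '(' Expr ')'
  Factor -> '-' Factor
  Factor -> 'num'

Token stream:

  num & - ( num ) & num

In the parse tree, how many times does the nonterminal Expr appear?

[Expr [Term [Term [Term [Factor num]] & [Factor - [Factor ( [Expr [Term [Factor num]]] )]]] & [Factor num]]]

2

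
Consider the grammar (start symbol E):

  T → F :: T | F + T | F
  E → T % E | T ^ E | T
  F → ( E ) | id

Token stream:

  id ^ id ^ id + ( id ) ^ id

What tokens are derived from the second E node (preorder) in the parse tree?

id ^ id + ( id ) ^ id

[E [T [F id]] ^ [E [T [F id]] ^ [E [T [F id] + [T [F ( [E [T [F id]]] )]]] ^ [E [T [F id]]]]]]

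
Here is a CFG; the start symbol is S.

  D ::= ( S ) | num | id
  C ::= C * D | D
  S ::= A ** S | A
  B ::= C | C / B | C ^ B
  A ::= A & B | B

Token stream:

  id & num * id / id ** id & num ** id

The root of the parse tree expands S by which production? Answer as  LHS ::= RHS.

[S [A [A [B [C [D id]]]] & [B [C [C [D num]] * [D id]] / [B [C [D id]]]]] ** [S [A [A [B [C [D id]]]] & [B [C [D num]]]] ** [S [A [B [C [D id]]]]]]]

S ::= A ** S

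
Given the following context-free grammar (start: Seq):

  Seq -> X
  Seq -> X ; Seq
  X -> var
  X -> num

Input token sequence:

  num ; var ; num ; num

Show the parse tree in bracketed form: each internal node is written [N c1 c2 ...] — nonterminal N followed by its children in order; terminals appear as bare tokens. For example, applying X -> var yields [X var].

[Seq [X num] ; [Seq [X var] ; [Seq [X num] ; [Seq [X num]]]]]

Seq
X ; Seq
num ; Seq
num ; X ; Seq
num ; var ; Seq
num ; var ; X ; Seq
num ; var ; num ; Seq
num ; var ; num ; X
num ; var ; num ; num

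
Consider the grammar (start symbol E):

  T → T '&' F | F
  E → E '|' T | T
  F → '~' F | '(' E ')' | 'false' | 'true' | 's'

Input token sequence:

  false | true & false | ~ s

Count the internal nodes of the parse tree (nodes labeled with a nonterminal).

[E [E [E [T [F false]]] | [T [T [F true]] & [F false]]] | [T [F ~ [F s]]]]

12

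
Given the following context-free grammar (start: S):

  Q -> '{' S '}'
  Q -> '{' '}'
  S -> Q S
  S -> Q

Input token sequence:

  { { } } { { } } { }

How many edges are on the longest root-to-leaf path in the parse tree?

[S [Q { [S [Q { }]] }] [S [Q { [S [Q { }]] }] [S [Q { }]]]]

5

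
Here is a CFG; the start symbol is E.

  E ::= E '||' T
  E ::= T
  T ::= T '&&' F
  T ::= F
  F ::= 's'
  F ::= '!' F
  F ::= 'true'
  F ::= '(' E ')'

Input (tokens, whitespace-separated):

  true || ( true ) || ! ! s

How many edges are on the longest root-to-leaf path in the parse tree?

[E [E [E [T [F true]]] || [T [F ( [E [T [F true]]] )]]] || [T [F ! [F ! [F s]]]]]

7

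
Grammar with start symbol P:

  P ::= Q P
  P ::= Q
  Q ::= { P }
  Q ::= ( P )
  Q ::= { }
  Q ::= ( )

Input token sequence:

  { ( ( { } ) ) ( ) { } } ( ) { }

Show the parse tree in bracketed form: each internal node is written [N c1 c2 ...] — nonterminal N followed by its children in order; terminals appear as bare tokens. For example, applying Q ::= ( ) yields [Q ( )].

P
Q P
{ P } P
{ Q P } P
{ ( P ) P } P
{ ( Q ) P } P
{ ( ( P ) ) P } P
{ ( ( Q ) ) P } P
{ ( ( { } ) ) P } P
{ ( ( { } ) ) Q P } P
{ ( ( { } ) ) ( ) P } P
{ ( ( { } ) ) ( ) Q } P
{ ( ( { } ) ) ( ) { } } P
{ ( ( { } ) ) ( ) { } } Q P
{ ( ( { } ) ) ( ) { } } ( ) P
{ ( ( { } ) ) ( ) { } } ( ) Q
{ ( ( { } ) ) ( ) { } } ( ) { }

[P [Q { [P [Q ( [P [Q ( [P [Q { }]] )]] )] [P [Q ( )] [P [Q { }]]]] }] [P [Q ( )] [P [Q { }]]]]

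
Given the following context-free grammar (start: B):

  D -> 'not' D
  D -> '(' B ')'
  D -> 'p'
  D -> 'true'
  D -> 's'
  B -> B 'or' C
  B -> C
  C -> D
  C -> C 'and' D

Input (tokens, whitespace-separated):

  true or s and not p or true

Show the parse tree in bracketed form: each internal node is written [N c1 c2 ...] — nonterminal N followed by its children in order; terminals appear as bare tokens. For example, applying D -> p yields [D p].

B
B or C
B or C or C
C or C or C
D or C or C
true or C or C
true or C and D or C
true or D and D or C
true or s and D or C
true or s and not D or C
true or s and not p or C
true or s and not p or D
true or s and not p or true

[B [B [B [C [D true]]] or [C [C [D s]] and [D not [D p]]]] or [C [D true]]]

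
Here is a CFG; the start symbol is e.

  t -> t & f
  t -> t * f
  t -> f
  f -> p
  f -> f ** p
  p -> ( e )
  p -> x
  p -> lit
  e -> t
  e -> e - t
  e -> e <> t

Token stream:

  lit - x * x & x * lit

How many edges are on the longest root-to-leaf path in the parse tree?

[e [e [t [f [p lit]]]] - [t [t [t [t [f [p x]]] * [f [p x]]] & [f [p x]]] * [f [p lit]]]]

7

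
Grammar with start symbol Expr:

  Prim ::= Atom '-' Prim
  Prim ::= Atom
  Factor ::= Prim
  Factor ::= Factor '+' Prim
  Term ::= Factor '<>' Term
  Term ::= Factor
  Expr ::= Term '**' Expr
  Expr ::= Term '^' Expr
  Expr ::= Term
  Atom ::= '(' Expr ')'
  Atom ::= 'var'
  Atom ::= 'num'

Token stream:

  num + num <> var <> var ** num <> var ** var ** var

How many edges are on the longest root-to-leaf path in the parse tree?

[Expr [Term [Factor [Factor [Prim [Atom num]]] + [Prim [Atom num]]] <> [Term [Factor [Prim [Atom var]]] <> [Term [Factor [Prim [Atom var]]]]]] ** [Expr [Term [Factor [Prim [Atom num]]] <> [Term [Factor [Prim [Atom var]]]]] ** [Expr [Term [Factor [Prim [Atom var]]]] ** [Expr [Term [Factor [Prim [Atom var]]]]]]]]

8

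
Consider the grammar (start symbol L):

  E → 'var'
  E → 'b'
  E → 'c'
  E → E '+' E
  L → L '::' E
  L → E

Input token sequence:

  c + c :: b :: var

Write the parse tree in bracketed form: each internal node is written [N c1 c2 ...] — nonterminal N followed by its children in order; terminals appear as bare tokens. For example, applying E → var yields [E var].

L
L :: E
L :: E :: E
E :: E :: E
E + E :: E :: E
c + E :: E :: E
c + c :: E :: E
c + c :: b :: E
c + c :: b :: var

[L [L [L [E [E c] + [E c]]] :: [E b]] :: [E var]]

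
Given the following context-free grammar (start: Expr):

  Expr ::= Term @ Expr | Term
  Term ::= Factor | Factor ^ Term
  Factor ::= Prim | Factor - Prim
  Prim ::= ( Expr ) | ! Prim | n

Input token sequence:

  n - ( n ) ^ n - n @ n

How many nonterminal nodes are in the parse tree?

19

[Expr [Term [Factor [Factor [Prim n]] - [Prim ( [Expr [Term [Factor [Prim n]]]] )]] ^ [Term [Factor [Factor [Prim n]] - [Prim n]]]] @ [Expr [Term [Factor [Prim n]]]]]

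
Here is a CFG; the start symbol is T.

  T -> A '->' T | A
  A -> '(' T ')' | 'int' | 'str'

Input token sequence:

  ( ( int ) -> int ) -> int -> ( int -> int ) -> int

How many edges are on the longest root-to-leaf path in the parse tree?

[T [A ( [T [A ( [T [A int]] )] -> [T [A int]]] )] -> [T [A int] -> [T [A ( [T [A int] -> [T [A int]]] )] -> [T [A int]]]]]

7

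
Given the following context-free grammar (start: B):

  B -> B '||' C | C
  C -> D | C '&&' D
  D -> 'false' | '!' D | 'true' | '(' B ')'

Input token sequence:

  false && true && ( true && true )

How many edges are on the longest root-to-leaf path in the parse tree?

[B [C [C [C [D false]] && [D true]] && [D ( [B [C [C [D true]] && [D true]]] )]]]

7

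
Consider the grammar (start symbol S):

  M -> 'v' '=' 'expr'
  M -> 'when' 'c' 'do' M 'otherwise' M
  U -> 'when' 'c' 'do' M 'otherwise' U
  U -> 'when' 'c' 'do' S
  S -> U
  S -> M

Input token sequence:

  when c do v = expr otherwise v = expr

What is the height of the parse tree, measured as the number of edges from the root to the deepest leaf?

[S [M when c do [M v = expr] otherwise [M v = expr]]]

3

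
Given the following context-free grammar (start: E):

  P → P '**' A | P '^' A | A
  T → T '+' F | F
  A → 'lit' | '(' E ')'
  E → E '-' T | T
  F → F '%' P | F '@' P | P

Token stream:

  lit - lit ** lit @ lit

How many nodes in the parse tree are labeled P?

4

[E [E [T [F [P [A lit]]]]] - [T [F [F [P [P [A lit]] ** [A lit]]] @ [P [A lit]]]]]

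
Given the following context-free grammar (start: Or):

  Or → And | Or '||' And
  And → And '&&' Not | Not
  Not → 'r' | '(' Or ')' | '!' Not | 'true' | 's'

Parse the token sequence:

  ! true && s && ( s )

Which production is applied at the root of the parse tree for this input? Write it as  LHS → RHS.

Or → And

[Or [And [And [And [Not ! [Not true]]] && [Not s]] && [Not ( [Or [And [Not s]]] )]]]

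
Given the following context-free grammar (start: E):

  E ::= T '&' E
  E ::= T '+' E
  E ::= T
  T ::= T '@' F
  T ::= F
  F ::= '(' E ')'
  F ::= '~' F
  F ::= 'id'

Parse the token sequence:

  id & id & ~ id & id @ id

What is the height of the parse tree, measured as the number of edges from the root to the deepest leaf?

[E [T [F id]] & [E [T [F id]] & [E [T [F ~ [F id]]] & [E [T [T [F id]] @ [F id]]]]]]

7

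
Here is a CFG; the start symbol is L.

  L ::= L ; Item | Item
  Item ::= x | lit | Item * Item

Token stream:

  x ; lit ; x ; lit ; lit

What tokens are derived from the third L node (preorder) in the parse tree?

x ; lit ; x

[L [L [L [L [L [Item x]] ; [Item lit]] ; [Item x]] ; [Item lit]] ; [Item lit]]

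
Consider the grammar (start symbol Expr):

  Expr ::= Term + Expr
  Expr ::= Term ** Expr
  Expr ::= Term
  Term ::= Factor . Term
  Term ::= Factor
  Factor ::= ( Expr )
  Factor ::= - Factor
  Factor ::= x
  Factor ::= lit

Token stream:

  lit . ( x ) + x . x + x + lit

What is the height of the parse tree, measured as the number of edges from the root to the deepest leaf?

7

[Expr [Term [Factor lit] . [Term [Factor ( [Expr [Term [Factor x]]] )]]] + [Expr [Term [Factor x] . [Term [Factor x]]] + [Expr [Term [Factor x]] + [Expr [Term [Factor lit]]]]]]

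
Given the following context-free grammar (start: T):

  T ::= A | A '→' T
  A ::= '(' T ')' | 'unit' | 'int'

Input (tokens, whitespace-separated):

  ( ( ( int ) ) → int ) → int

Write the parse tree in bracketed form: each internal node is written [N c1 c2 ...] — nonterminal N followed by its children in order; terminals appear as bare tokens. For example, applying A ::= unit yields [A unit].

[T [A ( [T [A ( [T [A ( [T [A int]] )]] )] → [T [A int]]] )] → [T [A int]]]

T
A → T
( T ) → T
( A → T ) → T
( ( T ) → T ) → T
( ( A ) → T ) → T
( ( ( T ) ) → T ) → T
( ( ( A ) ) → T ) → T
( ( ( int ) ) → T ) → T
( ( ( int ) ) → A ) → T
( ( ( int ) ) → int ) → T
( ( ( int ) ) → int ) → A
( ( ( int ) ) → int ) → int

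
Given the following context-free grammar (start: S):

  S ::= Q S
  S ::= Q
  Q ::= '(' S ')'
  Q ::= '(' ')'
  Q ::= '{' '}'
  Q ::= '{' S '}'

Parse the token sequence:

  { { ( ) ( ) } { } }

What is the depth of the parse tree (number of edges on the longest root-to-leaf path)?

7

[S [Q { [S [Q { [S [Q ( )] [S [Q ( )]]] }] [S [Q { }]]] }]]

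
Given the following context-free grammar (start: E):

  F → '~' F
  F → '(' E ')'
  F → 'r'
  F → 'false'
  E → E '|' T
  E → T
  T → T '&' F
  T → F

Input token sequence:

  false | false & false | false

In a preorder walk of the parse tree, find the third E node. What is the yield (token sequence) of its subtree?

false

[E [E [E [T [F false]]] | [T [T [F false]] & [F false]]] | [T [F false]]]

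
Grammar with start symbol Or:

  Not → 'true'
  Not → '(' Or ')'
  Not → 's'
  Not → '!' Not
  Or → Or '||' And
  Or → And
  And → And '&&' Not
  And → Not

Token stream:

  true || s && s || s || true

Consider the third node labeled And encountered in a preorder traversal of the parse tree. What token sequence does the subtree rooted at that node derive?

s

[Or [Or [Or [Or [And [Not true]]] || [And [And [Not s]] && [Not s]]] || [And [Not s]]] || [And [Not true]]]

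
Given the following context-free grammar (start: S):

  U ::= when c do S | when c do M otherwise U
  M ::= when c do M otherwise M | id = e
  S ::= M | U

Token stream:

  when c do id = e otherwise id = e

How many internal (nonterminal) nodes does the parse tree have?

[S [M when c do [M id = e] otherwise [M id = e]]]

4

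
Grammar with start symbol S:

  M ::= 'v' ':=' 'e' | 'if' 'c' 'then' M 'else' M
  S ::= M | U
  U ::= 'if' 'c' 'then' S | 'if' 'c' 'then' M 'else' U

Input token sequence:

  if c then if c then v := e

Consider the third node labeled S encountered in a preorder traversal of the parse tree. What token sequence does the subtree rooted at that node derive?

v := e

[S [U if c then [S [U if c then [S [M v := e]]]]]]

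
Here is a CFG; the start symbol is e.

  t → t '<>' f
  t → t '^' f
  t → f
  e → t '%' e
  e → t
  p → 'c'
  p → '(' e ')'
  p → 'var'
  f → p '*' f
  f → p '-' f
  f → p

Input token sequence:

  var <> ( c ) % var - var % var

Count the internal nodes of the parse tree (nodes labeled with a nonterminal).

[e [t [t [f [p var]]] <> [f [p ( [e [t [f [p c]]]] )]]] % [e [t [f [p var] - [f [p var]]]] % [e [t [f [p var]]]]]]

21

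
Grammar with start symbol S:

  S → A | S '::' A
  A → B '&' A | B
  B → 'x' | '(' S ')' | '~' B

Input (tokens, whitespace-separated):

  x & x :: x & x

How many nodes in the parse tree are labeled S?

[S [S [A [B x] & [A [B x]]]] :: [A [B x] & [A [B x]]]]

2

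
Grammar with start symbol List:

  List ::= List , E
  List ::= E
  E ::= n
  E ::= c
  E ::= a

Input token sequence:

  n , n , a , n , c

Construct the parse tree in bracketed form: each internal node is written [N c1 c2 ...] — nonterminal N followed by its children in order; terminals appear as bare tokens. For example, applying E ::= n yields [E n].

[List [List [List [List [List [E n]] , [E n]] , [E a]] , [E n]] , [E c]]

List
List , E
List , E , E
List , E , E , E
List , E , E , E , E
E , E , E , E , E
n , E , E , E , E
n , n , E , E , E
n , n , a , E , E
n , n , a , n , E
n , n , a , n , c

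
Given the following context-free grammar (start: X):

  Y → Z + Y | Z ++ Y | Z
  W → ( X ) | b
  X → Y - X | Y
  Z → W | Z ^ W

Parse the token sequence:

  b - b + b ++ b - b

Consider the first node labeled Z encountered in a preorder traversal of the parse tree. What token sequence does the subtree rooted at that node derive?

b

[X [Y [Z [W b]]] - [X [Y [Z [W b]] + [Y [Z [W b]] ++ [Y [Z [W b]]]]] - [X [Y [Z [W b]]]]]]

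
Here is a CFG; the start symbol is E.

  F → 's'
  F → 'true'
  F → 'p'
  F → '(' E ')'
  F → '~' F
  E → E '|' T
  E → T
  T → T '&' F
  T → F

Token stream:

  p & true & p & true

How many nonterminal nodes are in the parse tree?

[E [T [T [T [T [F p]] & [F true]] & [F p]] & [F true]]]

9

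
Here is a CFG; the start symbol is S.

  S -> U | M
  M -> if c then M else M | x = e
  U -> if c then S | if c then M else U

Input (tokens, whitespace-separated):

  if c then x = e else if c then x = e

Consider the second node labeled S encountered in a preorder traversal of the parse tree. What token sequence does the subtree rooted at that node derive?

x = e

[S [U if c then [M x = e] else [U if c then [S [M x = e]]]]]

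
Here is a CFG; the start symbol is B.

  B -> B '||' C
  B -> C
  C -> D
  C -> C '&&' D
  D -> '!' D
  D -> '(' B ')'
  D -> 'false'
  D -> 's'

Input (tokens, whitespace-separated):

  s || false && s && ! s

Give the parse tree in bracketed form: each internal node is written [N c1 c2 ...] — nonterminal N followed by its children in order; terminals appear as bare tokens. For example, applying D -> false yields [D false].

[B [B [C [D s]]] || [C [C [C [D false]] && [D s]] && [D ! [D s]]]]

B
B || C
C || C
D || C
s || C
s || C && D
s || C && D && D
s || D && D && D
s || false && D && D
s || false && s && D
s || false && s && ! D
s || false && s && ! s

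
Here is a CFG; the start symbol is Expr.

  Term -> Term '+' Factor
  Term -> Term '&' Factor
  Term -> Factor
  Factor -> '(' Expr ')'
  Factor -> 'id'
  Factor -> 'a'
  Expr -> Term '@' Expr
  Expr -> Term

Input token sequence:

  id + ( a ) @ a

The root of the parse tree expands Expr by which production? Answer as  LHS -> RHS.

Expr -> Term '@' Expr

[Expr [Term [Term [Factor id]] + [Factor ( [Expr [Term [Factor a]]] )]] @ [Expr [Term [Factor a]]]]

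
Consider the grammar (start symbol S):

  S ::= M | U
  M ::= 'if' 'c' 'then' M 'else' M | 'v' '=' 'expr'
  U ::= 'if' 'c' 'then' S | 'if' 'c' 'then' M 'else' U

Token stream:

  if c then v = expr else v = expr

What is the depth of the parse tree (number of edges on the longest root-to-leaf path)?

[S [M if c then [M v = expr] else [M v = expr]]]

3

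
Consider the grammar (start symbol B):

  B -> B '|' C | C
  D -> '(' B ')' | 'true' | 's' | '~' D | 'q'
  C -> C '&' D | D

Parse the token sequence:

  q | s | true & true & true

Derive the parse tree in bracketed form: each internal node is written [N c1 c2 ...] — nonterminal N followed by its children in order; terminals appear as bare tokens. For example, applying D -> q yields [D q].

[B [B [B [C [D q]]] | [C [D s]]] | [C [C [C [D true]] & [D true]] & [D true]]]

B
B | C
B | C | C
C | C | C
D | C | C
q | C | C
q | D | C
q | s | C
q | s | C & D
q | s | C & D & D
q | s | D & D & D
q | s | true & D & D
q | s | true & true & D
q | s | true & true & true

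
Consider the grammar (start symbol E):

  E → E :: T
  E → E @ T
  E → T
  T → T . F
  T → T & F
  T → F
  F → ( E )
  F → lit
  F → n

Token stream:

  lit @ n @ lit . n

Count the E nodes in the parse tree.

[E [E [E [T [F lit]]] @ [T [F n]]] @ [T [T [F lit]] . [F n]]]

3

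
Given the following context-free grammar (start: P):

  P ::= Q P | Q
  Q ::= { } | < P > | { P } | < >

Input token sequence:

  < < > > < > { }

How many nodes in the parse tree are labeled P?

[P [Q < [P [Q < >]] >] [P [Q < >] [P [Q { }]]]]

4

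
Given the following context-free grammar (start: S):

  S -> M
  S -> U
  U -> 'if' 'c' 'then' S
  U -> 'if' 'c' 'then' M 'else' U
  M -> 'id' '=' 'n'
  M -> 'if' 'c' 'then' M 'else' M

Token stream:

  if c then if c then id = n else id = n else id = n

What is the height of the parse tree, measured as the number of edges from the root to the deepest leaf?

[S [M if c then [M if c then [M id = n] else [M id = n]] else [M id = n]]]

4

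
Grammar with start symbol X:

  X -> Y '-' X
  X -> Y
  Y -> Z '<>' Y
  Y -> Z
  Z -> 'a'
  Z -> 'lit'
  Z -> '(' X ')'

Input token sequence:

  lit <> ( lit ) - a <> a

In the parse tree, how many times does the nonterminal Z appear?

5

[X [Y [Z lit] <> [Y [Z ( [X [Y [Z lit]]] )]]] - [X [Y [Z a] <> [Y [Z a]]]]]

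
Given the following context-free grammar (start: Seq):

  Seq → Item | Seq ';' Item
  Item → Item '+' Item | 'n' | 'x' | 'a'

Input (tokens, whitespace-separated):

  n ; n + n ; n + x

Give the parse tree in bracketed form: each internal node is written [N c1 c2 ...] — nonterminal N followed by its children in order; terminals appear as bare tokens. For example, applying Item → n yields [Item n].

[Seq [Seq [Seq [Item n]] ; [Item [Item n] + [Item n]]] ; [Item [Item n] + [Item x]]]

Seq
Seq ; Item
Seq ; Item ; Item
Item ; Item ; Item
n ; Item ; Item
n ; Item + Item ; Item
n ; n + Item ; Item
n ; n + n ; Item
n ; n + n ; Item + Item
n ; n + n ; n + Item
n ; n + n ; n + x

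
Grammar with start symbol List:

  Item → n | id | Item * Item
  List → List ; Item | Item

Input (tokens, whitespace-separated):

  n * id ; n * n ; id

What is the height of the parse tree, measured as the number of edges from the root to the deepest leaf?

[List [List [List [Item [Item n] * [Item id]]] ; [Item [Item n] * [Item n]]] ; [Item id]]

5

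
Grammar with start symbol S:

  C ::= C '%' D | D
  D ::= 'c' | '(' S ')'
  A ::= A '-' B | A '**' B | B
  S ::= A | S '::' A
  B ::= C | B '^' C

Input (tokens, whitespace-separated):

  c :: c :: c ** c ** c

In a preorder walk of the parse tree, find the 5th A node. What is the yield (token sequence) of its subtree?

c

[S [S [S [A [B [C [D c]]]]] :: [A [B [C [D c]]]]] :: [A [A [A [B [C [D c]]]] ** [B [C [D c]]]] ** [B [C [D c]]]]]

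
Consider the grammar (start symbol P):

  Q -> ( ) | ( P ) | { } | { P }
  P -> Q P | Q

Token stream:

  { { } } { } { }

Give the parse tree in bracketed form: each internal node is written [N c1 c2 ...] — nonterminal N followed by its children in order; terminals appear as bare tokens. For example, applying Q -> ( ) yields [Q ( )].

[P [Q { [P [Q { }]] }] [P [Q { }] [P [Q { }]]]]

P
Q P
{ P } P
{ Q } P
{ { } } P
{ { } } Q P
{ { } } { } P
{ { } } { } Q
{ { } } { } { }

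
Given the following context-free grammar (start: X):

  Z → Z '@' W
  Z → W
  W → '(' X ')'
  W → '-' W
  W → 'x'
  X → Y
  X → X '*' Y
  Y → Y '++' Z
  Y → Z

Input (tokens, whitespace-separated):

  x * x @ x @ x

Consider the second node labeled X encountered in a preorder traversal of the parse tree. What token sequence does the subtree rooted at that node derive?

x

[X [X [Y [Z [W x]]]] * [Y [Z [Z [Z [W x]] @ [W x]] @ [W x]]]]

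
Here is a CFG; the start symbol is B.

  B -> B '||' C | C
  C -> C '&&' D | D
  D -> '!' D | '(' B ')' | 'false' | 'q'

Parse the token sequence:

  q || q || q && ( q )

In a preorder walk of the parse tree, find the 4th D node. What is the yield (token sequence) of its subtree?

[B [B [B [C [D q]]] || [C [D q]]] || [C [C [D q]] && [D ( [B [C [D q]]] )]]]

( q )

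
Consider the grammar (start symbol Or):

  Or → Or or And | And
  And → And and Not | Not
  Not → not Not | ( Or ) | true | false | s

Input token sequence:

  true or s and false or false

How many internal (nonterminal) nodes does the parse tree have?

11

[Or [Or [Or [And [Not true]]] or [And [And [Not s]] and [Not false]]] or [And [Not false]]]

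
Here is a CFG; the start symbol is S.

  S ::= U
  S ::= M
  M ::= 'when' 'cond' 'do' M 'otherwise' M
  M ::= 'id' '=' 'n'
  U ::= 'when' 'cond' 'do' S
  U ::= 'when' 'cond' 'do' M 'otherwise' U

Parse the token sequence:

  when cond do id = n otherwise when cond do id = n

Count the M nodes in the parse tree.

[S [U when cond do [M id = n] otherwise [U when cond do [S [M id = n]]]]]

2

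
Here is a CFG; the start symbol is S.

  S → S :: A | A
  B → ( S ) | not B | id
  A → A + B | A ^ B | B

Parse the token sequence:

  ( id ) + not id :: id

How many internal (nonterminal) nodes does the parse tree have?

[S [S [A [A [B ( [S [A [B id]]] )]] + [B not [B id]]]] :: [A [B id]]]

12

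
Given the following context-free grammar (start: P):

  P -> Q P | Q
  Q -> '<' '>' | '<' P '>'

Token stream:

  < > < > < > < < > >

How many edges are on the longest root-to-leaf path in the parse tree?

[P [Q < >] [P [Q < >] [P [Q < >] [P [Q < [P [Q < >]] >]]]]]

7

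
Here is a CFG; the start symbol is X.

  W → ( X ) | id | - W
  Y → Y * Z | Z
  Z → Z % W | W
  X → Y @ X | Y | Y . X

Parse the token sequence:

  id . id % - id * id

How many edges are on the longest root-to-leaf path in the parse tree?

7

[X [Y [Z [W id]]] . [X [Y [Y [Z [Z [W id]] % [W - [W id]]]] * [Z [W id]]]]]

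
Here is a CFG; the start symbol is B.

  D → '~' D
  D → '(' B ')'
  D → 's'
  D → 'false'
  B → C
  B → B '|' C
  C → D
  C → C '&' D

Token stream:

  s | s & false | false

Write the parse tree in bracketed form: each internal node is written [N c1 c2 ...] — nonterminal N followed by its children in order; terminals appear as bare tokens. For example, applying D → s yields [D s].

[B [B [B [C [D s]]] | [C [C [D s]] & [D false]]] | [C [D false]]]

B
B | C
B | C | C
C | C | C
D | C | C
s | C | C
s | C & D | C
s | D & D | C
s | s & D | C
s | s & false | C
s | s & false | D
s | s & false | false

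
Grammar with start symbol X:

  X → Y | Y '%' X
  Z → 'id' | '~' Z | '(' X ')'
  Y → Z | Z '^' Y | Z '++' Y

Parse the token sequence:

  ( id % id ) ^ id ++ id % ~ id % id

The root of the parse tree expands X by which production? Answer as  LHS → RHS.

X → Y '%' X

[X [Y [Z ( [X [Y [Z id]] % [X [Y [Z id]]]] )] ^ [Y [Z id] ++ [Y [Z id]]]] % [X [Y [Z ~ [Z id]]] % [X [Y [Z id]]]]]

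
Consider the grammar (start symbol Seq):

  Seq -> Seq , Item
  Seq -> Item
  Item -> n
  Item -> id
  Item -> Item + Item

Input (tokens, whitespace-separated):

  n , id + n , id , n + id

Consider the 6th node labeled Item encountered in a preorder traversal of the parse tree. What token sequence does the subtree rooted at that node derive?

[Seq [Seq [Seq [Seq [Item n]] , [Item [Item id] + [Item n]]] , [Item id]] , [Item [Item n] + [Item id]]]

n + id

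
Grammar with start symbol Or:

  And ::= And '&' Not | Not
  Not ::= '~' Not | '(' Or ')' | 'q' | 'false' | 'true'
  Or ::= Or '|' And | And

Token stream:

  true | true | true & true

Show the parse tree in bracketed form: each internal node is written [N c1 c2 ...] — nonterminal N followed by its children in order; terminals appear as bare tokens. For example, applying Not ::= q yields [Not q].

Or
Or | And
Or | And | And
And | And | And
Not | And | And
true | And | And
true | Not | And
true | true | And
true | true | And & Not
true | true | Not & Not
true | true | true & Not
true | true | true & true

[Or [Or [Or [And [Not true]]] | [And [Not true]]] | [And [And [Not true]] & [Not true]]]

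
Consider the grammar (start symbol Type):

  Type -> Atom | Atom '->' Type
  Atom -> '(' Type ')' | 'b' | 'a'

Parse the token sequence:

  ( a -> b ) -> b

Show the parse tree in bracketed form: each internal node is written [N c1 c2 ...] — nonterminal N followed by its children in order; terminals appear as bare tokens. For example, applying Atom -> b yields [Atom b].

Type
Atom -> Type
( Type ) -> Type
( Atom -> Type ) -> Type
( a -> Type ) -> Type
( a -> Atom ) -> Type
( a -> b ) -> Type
( a -> b ) -> Atom
( a -> b ) -> b

[Type [Atom ( [Type [Atom a] -> [Type [Atom b]]] )] -> [Type [Atom b]]]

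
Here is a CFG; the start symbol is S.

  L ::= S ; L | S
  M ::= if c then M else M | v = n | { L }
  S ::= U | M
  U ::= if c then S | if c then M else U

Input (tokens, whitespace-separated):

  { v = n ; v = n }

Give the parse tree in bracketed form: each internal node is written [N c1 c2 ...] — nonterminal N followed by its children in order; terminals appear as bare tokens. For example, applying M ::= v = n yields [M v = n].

S
M
{ L }
{ S ; L }
{ M ; L }
{ v = n ; L }
{ v = n ; S }
{ v = n ; M }
{ v = n ; v = n }

[S [M { [L [S [M v = n]] ; [L [S [M v = n]]]] }]]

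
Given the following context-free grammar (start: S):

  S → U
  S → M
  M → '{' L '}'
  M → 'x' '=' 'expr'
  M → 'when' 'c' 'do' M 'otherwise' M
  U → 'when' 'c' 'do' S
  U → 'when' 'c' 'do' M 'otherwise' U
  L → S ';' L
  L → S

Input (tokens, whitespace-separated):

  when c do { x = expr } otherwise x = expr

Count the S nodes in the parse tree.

2

[S [M when c do [M { [L [S [M x = expr]]] }] otherwise [M x = expr]]]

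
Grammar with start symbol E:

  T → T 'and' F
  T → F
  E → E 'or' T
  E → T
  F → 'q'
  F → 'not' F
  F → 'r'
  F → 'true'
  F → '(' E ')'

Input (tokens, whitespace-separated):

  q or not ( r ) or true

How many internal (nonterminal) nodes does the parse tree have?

13

[E [E [E [T [F q]]] or [T [F not [F ( [E [T [F r]]] )]]]] or [T [F true]]]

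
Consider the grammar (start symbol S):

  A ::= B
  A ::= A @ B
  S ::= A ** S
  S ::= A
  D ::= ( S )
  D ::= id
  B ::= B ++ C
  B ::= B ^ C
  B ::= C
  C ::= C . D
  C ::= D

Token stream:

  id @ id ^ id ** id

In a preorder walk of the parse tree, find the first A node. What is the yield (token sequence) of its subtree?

id @ id ^ id

[S [A [A [B [C [D id]]]] @ [B [B [C [D id]]] ^ [C [D id]]]] ** [S [A [B [C [D id]]]]]]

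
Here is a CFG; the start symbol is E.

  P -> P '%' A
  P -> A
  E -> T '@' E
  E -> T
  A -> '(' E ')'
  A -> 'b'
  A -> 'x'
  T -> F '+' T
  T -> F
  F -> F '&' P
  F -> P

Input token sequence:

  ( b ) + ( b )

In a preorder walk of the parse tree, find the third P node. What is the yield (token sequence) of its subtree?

[E [T [F [P [A ( [E [T [F [P [A b]]]]] )]]] + [T [F [P [A ( [E [T [F [P [A b]]]]] )]]]]]]

( b )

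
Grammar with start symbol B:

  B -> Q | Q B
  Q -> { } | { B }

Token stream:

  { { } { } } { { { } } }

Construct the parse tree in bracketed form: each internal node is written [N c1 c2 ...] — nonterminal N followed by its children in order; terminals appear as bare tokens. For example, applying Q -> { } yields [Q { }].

[B [Q { [B [Q { }] [B [Q { }]]] }] [B [Q { [B [Q { [B [Q { }]] }]] }]]]

B
Q B
{ B } B
{ Q B } B
{ { } B } B
{ { } Q } B
{ { } { } } B
{ { } { } } Q
{ { } { } } { B }
{ { } { } } { Q }
{ { } { } } { { B } }
{ { } { } } { { Q } }
{ { } { } } { { { } } }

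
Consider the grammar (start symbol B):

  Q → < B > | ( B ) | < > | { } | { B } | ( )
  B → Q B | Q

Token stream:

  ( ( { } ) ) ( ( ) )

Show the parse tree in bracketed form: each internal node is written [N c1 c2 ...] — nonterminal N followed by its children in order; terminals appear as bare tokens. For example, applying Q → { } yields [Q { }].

B
Q B
( B ) B
( Q ) B
( ( B ) ) B
( ( Q ) ) B
( ( { } ) ) B
( ( { } ) ) Q
( ( { } ) ) ( B )
( ( { } ) ) ( Q )
( ( { } ) ) ( ( ) )

[B [Q ( [B [Q ( [B [Q { }]] )]] )] [B [Q ( [B [Q ( )]] )]]]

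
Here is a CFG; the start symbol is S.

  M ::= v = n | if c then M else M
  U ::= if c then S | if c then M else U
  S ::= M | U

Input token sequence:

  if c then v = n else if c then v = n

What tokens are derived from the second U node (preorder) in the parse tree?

[S [U if c then [M v = n] else [U if c then [S [M v = n]]]]]

if c then v = n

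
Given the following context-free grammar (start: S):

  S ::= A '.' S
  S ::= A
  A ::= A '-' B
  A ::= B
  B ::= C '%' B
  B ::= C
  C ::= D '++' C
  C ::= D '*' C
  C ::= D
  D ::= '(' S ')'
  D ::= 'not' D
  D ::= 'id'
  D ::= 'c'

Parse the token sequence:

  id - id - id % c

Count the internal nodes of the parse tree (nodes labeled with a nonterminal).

[S [A [A [A [B [C [D id]]]] - [B [C [D id]]]] - [B [C [D id]] % [B [C [D c]]]]]]

16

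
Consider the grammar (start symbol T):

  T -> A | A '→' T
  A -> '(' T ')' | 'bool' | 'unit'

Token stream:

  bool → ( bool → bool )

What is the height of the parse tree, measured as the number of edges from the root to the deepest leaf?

[T [A bool] → [T [A ( [T [A bool] → [T [A bool]]] )]]]

6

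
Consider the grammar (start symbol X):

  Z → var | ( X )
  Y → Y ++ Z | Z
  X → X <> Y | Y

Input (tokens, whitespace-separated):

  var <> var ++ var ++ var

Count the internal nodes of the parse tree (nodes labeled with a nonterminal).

10

[X [X [Y [Z var]]] <> [Y [Y [Y [Z var]] ++ [Z var]] ++ [Z var]]]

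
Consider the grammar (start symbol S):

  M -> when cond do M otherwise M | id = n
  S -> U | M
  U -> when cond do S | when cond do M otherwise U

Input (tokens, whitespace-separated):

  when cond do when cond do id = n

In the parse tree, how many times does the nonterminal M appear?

1

[S [U when cond do [S [U when cond do [S [M id = n]]]]]]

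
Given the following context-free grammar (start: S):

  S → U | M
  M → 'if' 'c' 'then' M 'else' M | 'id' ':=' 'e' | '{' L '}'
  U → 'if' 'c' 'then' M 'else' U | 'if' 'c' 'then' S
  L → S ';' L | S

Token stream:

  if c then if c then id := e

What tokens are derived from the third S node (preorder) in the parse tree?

[S [U if c then [S [U if c then [S [M id := e]]]]]]

id := e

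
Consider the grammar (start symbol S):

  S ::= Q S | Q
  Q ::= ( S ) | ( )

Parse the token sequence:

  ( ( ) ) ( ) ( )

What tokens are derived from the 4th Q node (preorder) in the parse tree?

[S [Q ( [S [Q ( )]] )] [S [Q ( )] [S [Q ( )]]]]

( )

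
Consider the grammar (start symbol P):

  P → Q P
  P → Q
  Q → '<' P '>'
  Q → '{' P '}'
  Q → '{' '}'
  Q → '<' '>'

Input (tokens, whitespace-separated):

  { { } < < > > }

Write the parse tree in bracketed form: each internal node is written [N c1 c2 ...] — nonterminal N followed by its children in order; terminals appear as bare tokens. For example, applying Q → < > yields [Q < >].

P
Q
{ P }
{ Q P }
{ { } P }
{ { } Q }
{ { } < P > }
{ { } < Q > }
{ { } < < > > }

[P [Q { [P [Q { }] [P [Q < [P [Q < >]] >]]] }]]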